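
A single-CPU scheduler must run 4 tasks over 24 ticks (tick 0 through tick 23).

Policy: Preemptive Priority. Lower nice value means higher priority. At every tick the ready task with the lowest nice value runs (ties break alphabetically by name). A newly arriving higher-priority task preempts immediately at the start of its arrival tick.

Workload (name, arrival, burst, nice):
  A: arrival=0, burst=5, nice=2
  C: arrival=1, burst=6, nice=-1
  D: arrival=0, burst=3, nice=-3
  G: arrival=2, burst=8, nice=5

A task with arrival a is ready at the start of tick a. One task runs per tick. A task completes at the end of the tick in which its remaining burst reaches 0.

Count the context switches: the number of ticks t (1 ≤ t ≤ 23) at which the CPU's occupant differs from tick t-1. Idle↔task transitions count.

t=0: ready={A,D} → run D
t=1: ready={A,C,D} → run D
t=2: ready={A,C,D,G} → run D
t=3: ready={A,C,G} → run C
t=4: ready={A,C,G} → run C
t=5: ready={A,C,G} → run C
t=6: ready={A,C,G} → run C
t=7: ready={A,C,G} → run C
t=8: ready={A,C,G} → run C
t=9: ready={A,G} → run A
t=10: ready={A,G} → run A
t=11: ready={A,G} → run A
t=12: ready={A,G} → run A
t=13: ready={A,G} → run A
t=14: ready={G} → run G
t=15: ready={G} → run G
t=16: ready={G} → run G
t=17: ready={G} → run G
t=18: ready={G} → run G
t=19: ready={G} → run G
t=20: ready={G} → run G
t=21: ready={G} → run G
t=22: (idle)
t=23: (idle)

context switches = 4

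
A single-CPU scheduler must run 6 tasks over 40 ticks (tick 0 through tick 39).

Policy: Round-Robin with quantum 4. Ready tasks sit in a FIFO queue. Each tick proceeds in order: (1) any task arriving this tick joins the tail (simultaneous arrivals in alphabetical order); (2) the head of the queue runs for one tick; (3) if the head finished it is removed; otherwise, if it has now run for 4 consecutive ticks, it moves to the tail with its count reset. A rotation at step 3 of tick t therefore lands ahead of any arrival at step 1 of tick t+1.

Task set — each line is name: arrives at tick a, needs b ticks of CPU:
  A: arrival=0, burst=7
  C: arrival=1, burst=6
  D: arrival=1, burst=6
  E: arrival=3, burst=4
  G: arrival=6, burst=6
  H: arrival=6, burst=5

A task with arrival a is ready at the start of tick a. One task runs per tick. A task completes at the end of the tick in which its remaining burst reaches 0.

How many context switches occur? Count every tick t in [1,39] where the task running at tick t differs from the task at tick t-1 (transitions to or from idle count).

context switches = 11

t=0: queue=[A] q_used=0 → run A
t=1: queue=[A,C,D] q_used=1 → run A
t=2: queue=[A,C,D] q_used=2 → run A
t=3: queue=[A,C,D,E] q_used=3 → run A
t=4: queue=[C,D,E,A] q_used=0 → run C
t=5: queue=[C,D,E,A] q_used=1 → run C
t=6: queue=[C,D,E,A,G,H] q_used=2 → run C
t=7: queue=[C,D,E,A,G,H] q_used=3 → run C
t=8: queue=[D,E,A,G,H,C] q_used=0 → run D
t=9: queue=[D,E,A,G,H,C] q_used=1 → run D
t=10: queue=[D,E,A,G,H,C] q_used=2 → run D
t=11: queue=[D,E,A,G,H,C] q_used=3 → run D
t=12: queue=[E,A,G,H,C,D] q_used=0 → run E
t=13: queue=[E,A,G,H,C,D] q_used=1 → run E
t=14: queue=[E,A,G,H,C,D] q_used=2 → run E
t=15: queue=[E,A,G,H,C,D] q_used=3 → run E
t=16: queue=[A,G,H,C,D] q_used=0 → run A
t=17: queue=[A,G,H,C,D] q_used=1 → run A
t=18: queue=[A,G,H,C,D] q_used=2 → run A
t=19: queue=[G,H,C,D] q_used=0 → run G
t=20: queue=[G,H,C,D] q_used=1 → run G
t=21: queue=[G,H,C,D] q_used=2 → run G
t=22: queue=[G,H,C,D] q_used=3 → run G
t=23: queue=[H,C,D,G] q_used=0 → run H
t=24: queue=[H,C,D,G] q_used=1 → run H
t=25: queue=[H,C,D,G] q_used=2 → run H
t=26: queue=[H,C,D,G] q_used=3 → run H
t=27: queue=[C,D,G,H] q_used=0 → run C
t=28: queue=[C,D,G,H] q_used=1 → run C
t=29: queue=[D,G,H] q_used=0 → run D
t=30: queue=[D,G,H] q_used=1 → run D
t=31: queue=[G,H] q_used=0 → run G
t=32: queue=[G,H] q_used=1 → run G
t=33: queue=[H] q_used=0 → run H
t=34: (idle)
t=35: (idle)
t=36: (idle)
t=37: (idle)
t=38: (idle)
t=39: (idle)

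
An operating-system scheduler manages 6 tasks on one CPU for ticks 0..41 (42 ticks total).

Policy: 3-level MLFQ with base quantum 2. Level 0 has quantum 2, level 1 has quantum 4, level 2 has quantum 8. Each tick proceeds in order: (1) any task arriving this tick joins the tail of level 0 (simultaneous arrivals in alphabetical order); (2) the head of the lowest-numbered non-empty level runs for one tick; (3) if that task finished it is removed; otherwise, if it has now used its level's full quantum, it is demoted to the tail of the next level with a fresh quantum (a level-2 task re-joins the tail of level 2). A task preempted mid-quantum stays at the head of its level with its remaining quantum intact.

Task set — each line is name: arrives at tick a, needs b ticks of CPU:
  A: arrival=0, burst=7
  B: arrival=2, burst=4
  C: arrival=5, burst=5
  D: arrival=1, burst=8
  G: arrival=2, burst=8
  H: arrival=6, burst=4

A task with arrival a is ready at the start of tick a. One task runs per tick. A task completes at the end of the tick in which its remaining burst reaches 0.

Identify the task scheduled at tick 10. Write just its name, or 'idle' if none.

t=0: L0/L1/L2 = A/-/- → run A
t=1: L0/L1/L2 = AD/-/- → run A
t=2: L0/L1/L2 = DBG/A/- → run D
t=3: L0/L1/L2 = DBG/A/- → run D
t=4: L0/L1/L2 = BG/AD/- → run B
t=5: L0/L1/L2 = BGC/AD/- → run B
t=6: L0/L1/L2 = GCH/ADB/- → run G
t=7: L0/L1/L2 = GCH/ADB/- → run G
t=8: L0/L1/L2 = CH/ADBG/- → run C
t=9: L0/L1/L2 = CH/ADBG/- → run C
t=10: L0/L1/L2 = H/ADBGC/- → run H
t=11: L0/L1/L2 = H/ADBGC/- → run H
t=12: L0/L1/L2 = -/ADBGCH/- → run A
t=13: L0/L1/L2 = -/ADBGCH/- → run A
t=14: L0/L1/L2 = -/ADBGCH/- → run A
t=15: L0/L1/L2 = -/ADBGCH/- → run A
t=16: L0/L1/L2 = -/DBGCH/A → run D
t=17: L0/L1/L2 = -/DBGCH/A → run D
t=18: L0/L1/L2 = -/DBGCH/A → run D
t=19: L0/L1/L2 = -/DBGCH/A → run D
t=20: L0/L1/L2 = -/BGCH/AD → run B
t=21: L0/L1/L2 = -/BGCH/AD → run B
t=22: L0/L1/L2 = -/GCH/AD → run G
t=23: L0/L1/L2 = -/GCH/AD → run G
t=24: L0/L1/L2 = -/GCH/AD → run G
t=25: L0/L1/L2 = -/GCH/AD → run G
t=26: L0/L1/L2 = -/CH/ADG → run C
t=27: L0/L1/L2 = -/CH/ADG → run C
t=28: L0/L1/L2 = -/CH/ADG → run C
t=29: L0/L1/L2 = -/H/ADG → run H
t=30: L0/L1/L2 = -/H/ADG → run H
t=31: L0/L1/L2 = -/-/ADG → run A
t=32: L0/L1/L2 = -/-/DG → run D
t=33: L0/L1/L2 = -/-/DG → run D
t=34: L0/L1/L2 = -/-/G → run G
t=35: L0/L1/L2 = -/-/G → run G
t=36: (idle)
t=37: (idle)
t=38: (idle)
t=39: (idle)
t=40: (idle)
t=41: (idle)

running at tick 10 = H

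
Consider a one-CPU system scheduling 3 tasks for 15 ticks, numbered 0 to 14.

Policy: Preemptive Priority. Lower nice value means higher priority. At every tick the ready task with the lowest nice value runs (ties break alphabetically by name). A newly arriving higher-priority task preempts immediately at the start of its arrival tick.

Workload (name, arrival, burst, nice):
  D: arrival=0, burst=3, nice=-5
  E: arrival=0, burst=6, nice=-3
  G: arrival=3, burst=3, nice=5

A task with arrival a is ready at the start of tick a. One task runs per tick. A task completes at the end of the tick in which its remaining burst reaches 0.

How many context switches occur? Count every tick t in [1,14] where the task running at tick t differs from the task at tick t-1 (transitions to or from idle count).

t=0: ready={D,E} → run D
t=1: ready={D,E} → run D
t=2: ready={D,E} → run D
t=3: ready={E,G} → run E
t=4: ready={E,G} → run E
t=5: ready={E,G} → run E
t=6: ready={E,G} → run E
t=7: ready={E,G} → run E
t=8: ready={E,G} → run E
t=9: ready={G} → run G
t=10: ready={G} → run G
t=11: ready={G} → run G
t=12: (idle)
t=13: (idle)
t=14: (idle)

context switches = 3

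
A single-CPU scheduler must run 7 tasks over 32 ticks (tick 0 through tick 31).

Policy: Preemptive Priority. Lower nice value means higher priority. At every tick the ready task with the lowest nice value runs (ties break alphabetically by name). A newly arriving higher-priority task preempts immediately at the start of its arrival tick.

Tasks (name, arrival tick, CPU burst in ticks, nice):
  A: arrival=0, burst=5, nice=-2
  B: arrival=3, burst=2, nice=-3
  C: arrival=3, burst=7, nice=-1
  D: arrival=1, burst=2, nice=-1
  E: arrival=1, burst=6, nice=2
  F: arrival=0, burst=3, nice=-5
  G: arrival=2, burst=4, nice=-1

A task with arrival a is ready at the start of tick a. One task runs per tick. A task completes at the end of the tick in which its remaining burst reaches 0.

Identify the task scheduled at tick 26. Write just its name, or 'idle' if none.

t=0: ready={A,F} → run F
t=1: ready={A,D,E,F} → run F
t=2: ready={A,D,E,F,G} → run F
t=3: ready={A,B,C,D,E,G} → run B
t=4: ready={A,B,C,D,E,G} → run B
t=5: ready={A,C,D,E,G} → run A
t=6: ready={A,C,D,E,G} → run A
t=7: ready={A,C,D,E,G} → run A
t=8: ready={A,C,D,E,G} → run A
t=9: ready={A,C,D,E,G} → run A
t=10: ready={C,D,E,G} → run C
t=11: ready={C,D,E,G} → run C
t=12: ready={C,D,E,G} → run C
t=13: ready={C,D,E,G} → run C
t=14: ready={C,D,E,G} → run C
t=15: ready={C,D,E,G} → run C
t=16: ready={C,D,E,G} → run C
t=17: ready={D,E,G} → run D
t=18: ready={D,E,G} → run D
t=19: ready={E,G} → run G
t=20: ready={E,G} → run G
t=21: ready={E,G} → run G
t=22: ready={E,G} → run G
t=23: ready={E} → run E
t=24: ready={E} → run E
t=25: ready={E} → run E
t=26: ready={E} → run E
t=27: ready={E} → run E
t=28: ready={E} → run E
t=29: (idle)
t=30: (idle)
t=31: (idle)

running at tick 26 = E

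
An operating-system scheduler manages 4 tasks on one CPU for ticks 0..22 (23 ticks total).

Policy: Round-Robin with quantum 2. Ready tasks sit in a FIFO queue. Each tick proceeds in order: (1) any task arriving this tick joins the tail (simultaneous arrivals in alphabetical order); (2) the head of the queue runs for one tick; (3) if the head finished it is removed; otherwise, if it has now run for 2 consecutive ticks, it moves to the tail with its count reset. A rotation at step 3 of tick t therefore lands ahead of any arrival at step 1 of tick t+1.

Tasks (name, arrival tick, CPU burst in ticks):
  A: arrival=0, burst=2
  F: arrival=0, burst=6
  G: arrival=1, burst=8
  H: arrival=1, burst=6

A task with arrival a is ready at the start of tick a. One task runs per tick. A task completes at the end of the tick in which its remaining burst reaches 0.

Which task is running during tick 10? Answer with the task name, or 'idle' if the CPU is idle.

t=0: queue=[A,F] q_used=0 → run A
t=1: queue=[A,F,G,H] q_used=1 → run A
t=2: queue=[F,G,H] q_used=0 → run F
t=3: queue=[F,G,H] q_used=1 → run F
t=4: queue=[G,H,F] q_used=0 → run G
t=5: queue=[G,H,F] q_used=1 → run G
t=6: queue=[H,F,G] q_used=0 → run H
t=7: queue=[H,F,G] q_used=1 → run H
t=8: queue=[F,G,H] q_used=0 → run F
t=9: queue=[F,G,H] q_used=1 → run F
t=10: queue=[G,H,F] q_used=0 → run G
t=11: queue=[G,H,F] q_used=1 → run G
t=12: queue=[H,F,G] q_used=0 → run H
t=13: queue=[H,F,G] q_used=1 → run H
t=14: queue=[F,G,H] q_used=0 → run F
t=15: queue=[F,G,H] q_used=1 → run F
t=16: queue=[G,H] q_used=0 → run G
t=17: queue=[G,H] q_used=1 → run G
t=18: queue=[H,G] q_used=0 → run H
t=19: queue=[H,G] q_used=1 → run H
t=20: queue=[G] q_used=0 → run G
t=21: queue=[G] q_used=1 → run G
t=22: (idle)

running at tick 10 = G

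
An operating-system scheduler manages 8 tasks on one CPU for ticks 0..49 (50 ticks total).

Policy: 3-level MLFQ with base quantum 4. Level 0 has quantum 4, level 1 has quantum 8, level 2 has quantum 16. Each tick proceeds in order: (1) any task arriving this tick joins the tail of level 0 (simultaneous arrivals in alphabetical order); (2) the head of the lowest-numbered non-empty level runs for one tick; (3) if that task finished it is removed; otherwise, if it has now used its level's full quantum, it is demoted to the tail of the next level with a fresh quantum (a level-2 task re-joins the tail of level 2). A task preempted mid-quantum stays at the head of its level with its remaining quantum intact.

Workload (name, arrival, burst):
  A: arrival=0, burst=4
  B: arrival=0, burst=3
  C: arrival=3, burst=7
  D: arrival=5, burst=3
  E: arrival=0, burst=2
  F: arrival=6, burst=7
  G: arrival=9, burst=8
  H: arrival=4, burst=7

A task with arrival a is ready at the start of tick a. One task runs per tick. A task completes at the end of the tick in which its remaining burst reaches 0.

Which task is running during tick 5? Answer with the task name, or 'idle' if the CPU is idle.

t=0: L0/L1/L2 = ABE/-/- → run A
t=1: L0/L1/L2 = ABE/-/- → run A
t=2: L0/L1/L2 = ABE/-/- → run A
t=3: L0/L1/L2 = ABEC/-/- → run A
t=4: L0/L1/L2 = BECH/-/- → run B
t=5: L0/L1/L2 = BECHD/-/- → run B
t=6: L0/L1/L2 = BECHDF/-/- → run B
t=7: L0/L1/L2 = ECHDF/-/- → run E
t=8: L0/L1/L2 = ECHDF/-/- → run E
t=9: L0/L1/L2 = CHDFG/-/- → run C
t=10: L0/L1/L2 = CHDFG/-/- → run C
t=11: L0/L1/L2 = CHDFG/-/- → run C
t=12: L0/L1/L2 = CHDFG/-/- → run C
t=13: L0/L1/L2 = HDFG/C/- → run H
t=14: L0/L1/L2 = HDFG/C/- → run H
t=15: L0/L1/L2 = HDFG/C/- → run H
t=16: L0/L1/L2 = HDFG/C/- → run H
t=17: L0/L1/L2 = DFG/CH/- → run D
t=18: L0/L1/L2 = DFG/CH/- → run D
t=19: L0/L1/L2 = DFG/CH/- → run D
t=20: L0/L1/L2 = FG/CH/- → run F
t=21: L0/L1/L2 = FG/CH/- → run F
t=22: L0/L1/L2 = FG/CH/- → run F
t=23: L0/L1/L2 = FG/CH/- → run F
t=24: L0/L1/L2 = G/CHF/- → run G
t=25: L0/L1/L2 = G/CHF/- → run G
t=26: L0/L1/L2 = G/CHF/- → run G
t=27: L0/L1/L2 = G/CHF/- → run G
t=28: L0/L1/L2 = -/CHFG/- → run C
t=29: L0/L1/L2 = -/CHFG/- → run C
t=30: L0/L1/L2 = -/CHFG/- → run C
t=31: L0/L1/L2 = -/HFG/- → run H
t=32: L0/L1/L2 = -/HFG/- → run H
t=33: L0/L1/L2 = -/HFG/- → run H
t=34: L0/L1/L2 = -/FG/- → run F
t=35: L0/L1/L2 = -/FG/- → run F
t=36: L0/L1/L2 = -/FG/- → run F
t=37: L0/L1/L2 = -/G/- → run G
t=38: L0/L1/L2 = -/G/- → run G
t=39: L0/L1/L2 = -/G/- → run G
t=40: L0/L1/L2 = -/G/- → run G
t=41: (idle)
t=42: (idle)
t=43: (idle)
t=44: (idle)
t=45: (idle)
t=46: (idle)
t=47: (idle)
t=48: (idle)
t=49: (idle)

running at tick 5 = B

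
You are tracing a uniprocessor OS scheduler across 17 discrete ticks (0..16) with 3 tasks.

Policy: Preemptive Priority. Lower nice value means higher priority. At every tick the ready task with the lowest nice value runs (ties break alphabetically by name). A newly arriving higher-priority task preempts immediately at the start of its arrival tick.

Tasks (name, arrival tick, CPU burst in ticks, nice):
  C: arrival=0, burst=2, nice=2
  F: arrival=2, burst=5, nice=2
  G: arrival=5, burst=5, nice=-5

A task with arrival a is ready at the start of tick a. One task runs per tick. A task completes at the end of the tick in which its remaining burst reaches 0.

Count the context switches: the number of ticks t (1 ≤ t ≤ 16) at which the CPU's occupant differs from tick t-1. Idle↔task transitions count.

t=0: ready={C} → run C
t=1: ready={C} → run C
t=2: ready={F} → run F
t=3: ready={F} → run F
t=4: ready={F} → run F
t=5: ready={F,G} → run G
t=6: ready={F,G} → run G
t=7: ready={F,G} → run G
t=8: ready={F,G} → run G
t=9: ready={F,G} → run G
t=10: ready={F} → run F
t=11: ready={F} → run F
t=12: (idle)
t=13: (idle)
t=14: (idle)
t=15: (idle)
t=16: (idle)

context switches = 4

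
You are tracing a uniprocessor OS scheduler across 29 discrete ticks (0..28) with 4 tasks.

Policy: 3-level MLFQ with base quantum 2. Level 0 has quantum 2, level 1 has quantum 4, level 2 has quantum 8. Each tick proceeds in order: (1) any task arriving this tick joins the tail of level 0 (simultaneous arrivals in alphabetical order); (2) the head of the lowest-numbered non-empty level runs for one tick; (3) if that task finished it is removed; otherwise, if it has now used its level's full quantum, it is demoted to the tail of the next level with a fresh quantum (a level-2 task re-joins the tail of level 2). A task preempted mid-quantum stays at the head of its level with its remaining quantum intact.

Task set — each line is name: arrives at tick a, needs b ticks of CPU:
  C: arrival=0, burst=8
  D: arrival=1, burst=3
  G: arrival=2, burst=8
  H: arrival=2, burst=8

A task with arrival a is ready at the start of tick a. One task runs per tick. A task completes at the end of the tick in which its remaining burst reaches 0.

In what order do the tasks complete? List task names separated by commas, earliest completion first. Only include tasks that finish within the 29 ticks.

completion order = D, C, G, H

t=0: L0/L1/L2 = C/-/- → run C
t=1: L0/L1/L2 = CD/-/- → run C
t=2: L0/L1/L2 = DGH/C/- → run D
t=3: L0/L1/L2 = DGH/C/- → run D
t=4: L0/L1/L2 = GH/CD/- → run G
t=5: L0/L1/L2 = GH/CD/- → run G
t=6: L0/L1/L2 = H/CDG/- → run H
t=7: L0/L1/L2 = H/CDG/- → run H
t=8: L0/L1/L2 = -/CDGH/- → run C
t=9: L0/L1/L2 = -/CDGH/- → run C
t=10: L0/L1/L2 = -/CDGH/- → run C
t=11: L0/L1/L2 = -/CDGH/- → run C
t=12: L0/L1/L2 = -/DGH/C → run D
t=13: L0/L1/L2 = -/GH/C → run G
t=14: L0/L1/L2 = -/GH/C → run G
t=15: L0/L1/L2 = -/GH/C → run G
t=16: L0/L1/L2 = -/GH/C → run G
t=17: L0/L1/L2 = -/H/CG → run H
t=18: L0/L1/L2 = -/H/CG → run H
t=19: L0/L1/L2 = -/H/CG → run H
t=20: L0/L1/L2 = -/H/CG → run H
t=21: L0/L1/L2 = -/-/CGH → run C
t=22: L0/L1/L2 = -/-/CGH → run C
t=23: L0/L1/L2 = -/-/GH → run G
t=24: L0/L1/L2 = -/-/GH → run G
t=25: L0/L1/L2 = -/-/H → run H
t=26: L0/L1/L2 = -/-/H → run H
t=27: (idle)
t=28: (idle)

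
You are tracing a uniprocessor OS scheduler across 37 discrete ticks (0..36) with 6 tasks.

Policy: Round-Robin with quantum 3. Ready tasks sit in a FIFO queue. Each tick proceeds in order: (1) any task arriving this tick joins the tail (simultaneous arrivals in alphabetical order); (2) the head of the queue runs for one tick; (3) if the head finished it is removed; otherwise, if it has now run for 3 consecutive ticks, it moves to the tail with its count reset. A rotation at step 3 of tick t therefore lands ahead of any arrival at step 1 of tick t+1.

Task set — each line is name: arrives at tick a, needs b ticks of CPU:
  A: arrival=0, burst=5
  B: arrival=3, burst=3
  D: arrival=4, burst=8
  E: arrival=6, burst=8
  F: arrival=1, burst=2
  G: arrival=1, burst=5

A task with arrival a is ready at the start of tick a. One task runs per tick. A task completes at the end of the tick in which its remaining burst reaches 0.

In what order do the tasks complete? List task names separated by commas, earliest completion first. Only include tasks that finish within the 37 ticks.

completion order = F, A, B, G, D, E

t=0: queue=[A] q_used=0 → run A
t=1: queue=[A,F,G] q_used=1 → run A
t=2: queue=[A,F,G] q_used=2 → run A
t=3: queue=[F,G,A,B] q_used=0 → run F
t=4: queue=[F,G,A,B,D] q_used=1 → run F
t=5: queue=[G,A,B,D] q_used=0 → run G
t=6: queue=[G,A,B,D,E] q_used=1 → run G
t=7: queue=[G,A,B,D,E] q_used=2 → run G
t=8: queue=[A,B,D,E,G] q_used=0 → run A
t=9: queue=[A,B,D,E,G] q_used=1 → run A
t=10: queue=[B,D,E,G] q_used=0 → run B
t=11: queue=[B,D,E,G] q_used=1 → run B
t=12: queue=[B,D,E,G] q_used=2 → run B
t=13: queue=[D,E,G] q_used=0 → run D
t=14: queue=[D,E,G] q_used=1 → run D
t=15: queue=[D,E,G] q_used=2 → run D
t=16: queue=[E,G,D] q_used=0 → run E
t=17: queue=[E,G,D] q_used=1 → run E
t=18: queue=[E,G,D] q_used=2 → run E
t=19: queue=[G,D,E] q_used=0 → run G
t=20: queue=[G,D,E] q_used=1 → run G
t=21: queue=[D,E] q_used=0 → run D
t=22: queue=[D,E] q_used=1 → run D
t=23: queue=[D,E] q_used=2 → run D
t=24: queue=[E,D] q_used=0 → run E
t=25: queue=[E,D] q_used=1 → run E
t=26: queue=[E,D] q_used=2 → run E
t=27: queue=[D,E] q_used=0 → run D
t=28: queue=[D,E] q_used=1 → run D
t=29: queue=[E] q_used=0 → run E
t=30: queue=[E] q_used=1 → run E
t=31: (idle)
t=32: (idle)
t=33: (idle)
t=34: (idle)
t=35: (idle)
t=36: (idle)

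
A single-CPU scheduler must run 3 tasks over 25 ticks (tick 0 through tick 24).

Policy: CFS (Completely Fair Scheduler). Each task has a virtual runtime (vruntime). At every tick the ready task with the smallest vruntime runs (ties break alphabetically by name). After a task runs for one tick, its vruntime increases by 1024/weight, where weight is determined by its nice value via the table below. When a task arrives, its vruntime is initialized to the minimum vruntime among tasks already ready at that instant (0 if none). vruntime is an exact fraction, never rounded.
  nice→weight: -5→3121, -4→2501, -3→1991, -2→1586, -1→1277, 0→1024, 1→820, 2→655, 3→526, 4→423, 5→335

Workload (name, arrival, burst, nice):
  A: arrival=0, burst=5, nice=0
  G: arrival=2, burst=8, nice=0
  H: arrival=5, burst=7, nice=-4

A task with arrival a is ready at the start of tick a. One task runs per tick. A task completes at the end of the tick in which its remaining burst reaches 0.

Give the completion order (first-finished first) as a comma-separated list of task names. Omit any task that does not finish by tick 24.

completion order = A, H, G

t=0: vr[A=0] → run A
t=1: vr[A=1] → run A
t=2: vr[A=2 G=2] → run A
t=3: vr[A=3 G=2] → run G
t=4: vr[A=3 G=3] → run A
t=5: vr[A=4 G=3 H=3] → run G
t=6: vr[A=4 G=4 H=3] → run H
t=7: vr[A=4 G=4 H=8527/2501] → run H
t=8: vr[A=4 G=4 H=9551/2501] → run H
t=9: vr[A=4 G=4 H=10575/2501] → run A
t=10: vr[G=4 H=10575/2501] → run G
t=11: vr[G=5 H=10575/2501] → run H
t=12: vr[G=5 H=11599/2501] → run H
t=13: vr[G=5 H=12623/2501] → run G
t=14: vr[G=6 H=12623/2501] → run H
t=15: vr[G=6 H=13647/2501] → run H
t=16: vr[G=6] → run G
t=17: vr[G=7] → run G
t=18: vr[G=8] → run G
t=19: vr[G=9] → run G
t=20: (idle)
t=21: (idle)
t=22: (idle)
t=23: (idle)
t=24: (idle)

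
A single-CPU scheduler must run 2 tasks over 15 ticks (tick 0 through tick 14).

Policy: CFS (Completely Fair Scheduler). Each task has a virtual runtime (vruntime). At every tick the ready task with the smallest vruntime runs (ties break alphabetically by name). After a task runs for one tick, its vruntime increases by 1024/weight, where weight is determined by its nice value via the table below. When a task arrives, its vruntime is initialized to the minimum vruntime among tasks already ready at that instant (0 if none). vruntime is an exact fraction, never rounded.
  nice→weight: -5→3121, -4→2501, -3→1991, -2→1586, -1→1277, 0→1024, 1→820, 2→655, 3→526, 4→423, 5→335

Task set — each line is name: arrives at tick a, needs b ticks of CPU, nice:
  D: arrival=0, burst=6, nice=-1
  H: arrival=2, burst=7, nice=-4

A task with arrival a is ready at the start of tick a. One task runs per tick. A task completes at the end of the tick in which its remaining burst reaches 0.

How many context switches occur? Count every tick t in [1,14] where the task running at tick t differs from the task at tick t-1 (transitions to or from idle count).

context switches = 8

t=0: vr[D=0] → run D
t=1: vr[D=1024/1277] → run D
t=2: vr[D=2048/1277 H=2048/1277] → run D
t=3: vr[D=3072/1277 H=2048/1277] → run H
t=4: vr[D=3072/1277 H=6429696/3193777] → run H
t=5: vr[D=3072/1277 H=7737344/3193777] → run D
t=6: vr[D=4096/1277 H=7737344/3193777] → run H
t=7: vr[D=4096/1277 H=9044992/3193777] → run H
t=8: vr[D=4096/1277 H=10352640/3193777] → run D
t=9: vr[D=5120/1277 H=10352640/3193777] → run H
t=10: vr[D=5120/1277 H=11660288/3193777] → run H
t=11: vr[D=5120/1277 H=12967936/3193777] → run D
t=12: vr[H=12967936/3193777] → run H
t=13: (idle)
t=14: (idle)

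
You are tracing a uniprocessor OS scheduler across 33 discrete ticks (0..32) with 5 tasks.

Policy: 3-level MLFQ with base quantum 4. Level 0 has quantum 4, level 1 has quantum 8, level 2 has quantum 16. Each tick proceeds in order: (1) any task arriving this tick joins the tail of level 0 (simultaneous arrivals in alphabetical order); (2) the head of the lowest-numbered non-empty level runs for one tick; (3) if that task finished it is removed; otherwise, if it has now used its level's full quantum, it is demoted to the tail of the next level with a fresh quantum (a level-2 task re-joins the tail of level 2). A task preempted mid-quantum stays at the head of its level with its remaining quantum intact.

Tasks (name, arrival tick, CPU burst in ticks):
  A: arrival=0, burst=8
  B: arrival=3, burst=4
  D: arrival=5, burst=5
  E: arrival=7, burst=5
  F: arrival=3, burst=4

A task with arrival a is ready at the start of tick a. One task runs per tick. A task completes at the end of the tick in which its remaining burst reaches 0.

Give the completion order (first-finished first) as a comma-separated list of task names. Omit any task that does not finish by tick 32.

completion order = B, F, A, D, E

t=0: L0/L1/L2 = A/-/- → run A
t=1: L0/L1/L2 = A/-/- → run A
t=2: L0/L1/L2 = A/-/- → run A
t=3: L0/L1/L2 = ABF/-/- → run A
t=4: L0/L1/L2 = BF/A/- → run B
t=5: L0/L1/L2 = BFD/A/- → run B
t=6: L0/L1/L2 = BFD/A/- → run B
t=7: L0/L1/L2 = BFDE/A/- → run B
t=8: L0/L1/L2 = FDE/A/- → run F
t=9: L0/L1/L2 = FDE/A/- → run F
t=10: L0/L1/L2 = FDE/A/- → run F
t=11: L0/L1/L2 = FDE/A/- → run F
t=12: L0/L1/L2 = DE/A/- → run D
t=13: L0/L1/L2 = DE/A/- → run D
t=14: L0/L1/L2 = DE/A/- → run D
t=15: L0/L1/L2 = DE/A/- → run D
t=16: L0/L1/L2 = E/AD/- → run E
t=17: L0/L1/L2 = E/AD/- → run E
t=18: L0/L1/L2 = E/AD/- → run E
t=19: L0/L1/L2 = E/AD/- → run E
t=20: L0/L1/L2 = -/ADE/- → run A
t=21: L0/L1/L2 = -/ADE/- → run A
t=22: L0/L1/L2 = -/ADE/- → run A
t=23: L0/L1/L2 = -/ADE/- → run A
t=24: L0/L1/L2 = -/DE/- → run D
t=25: L0/L1/L2 = -/E/- → run E
t=26: (idle)
t=27: (idle)
t=28: (idle)
t=29: (idle)
t=30: (idle)
t=31: (idle)
t=32: (idle)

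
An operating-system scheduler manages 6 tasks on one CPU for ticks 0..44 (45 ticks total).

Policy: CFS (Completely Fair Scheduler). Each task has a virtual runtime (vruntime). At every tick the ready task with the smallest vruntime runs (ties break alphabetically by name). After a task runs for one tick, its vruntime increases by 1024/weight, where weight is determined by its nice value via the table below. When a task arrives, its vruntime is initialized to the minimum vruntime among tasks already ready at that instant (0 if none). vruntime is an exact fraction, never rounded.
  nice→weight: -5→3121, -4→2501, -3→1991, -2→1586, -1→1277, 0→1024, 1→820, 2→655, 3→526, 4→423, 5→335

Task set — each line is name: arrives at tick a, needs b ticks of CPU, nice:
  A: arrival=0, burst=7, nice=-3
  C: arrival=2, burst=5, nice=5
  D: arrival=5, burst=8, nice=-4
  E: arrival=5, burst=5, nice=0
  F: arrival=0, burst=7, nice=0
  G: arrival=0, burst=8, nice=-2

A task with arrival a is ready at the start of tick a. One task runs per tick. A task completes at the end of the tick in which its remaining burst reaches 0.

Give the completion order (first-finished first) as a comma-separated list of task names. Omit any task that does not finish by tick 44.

completion order = A, D, G, E, F, C

t=0: vr[A=0 F=0 G=0] → run A
t=1: vr[A=1024/1991 F=0 G=0] → run F
t=2: vr[A=1024/1991 C=0 F=1 G=0] → run C
t=3: vr[A=1024/1991 C=1024/335 F=1 G=0] → run G
t=4: vr[A=1024/1991 C=1024/335 F=1 G=512/793] → run A
t=5: vr[A=2048/1991 C=1024/335 D=512/793 E=512/793 F=1 G=512/793] → run D
t=6: vr[A=2048/1991 C=1024/335 D=34304/32513 E=512/793 F=1 G=512/793] → run E
t=7: vr[A=2048/1991 C=1024/335 D=34304/32513 E=1305/793 F=1 G=512/793] → run G
t=8: vr[A=2048/1991 C=1024/335 D=34304/32513 E=1305/793 F=1 G=1024/793] → run F
t=9: vr[A=2048/1991 C=1024/335 D=34304/32513 E=1305/793 F=2 G=1024/793] → run A
t=10: vr[A=3072/1991 C=1024/335 D=34304/32513 E=1305/793 F=2 G=1024/793] → run D
t=11: vr[A=3072/1991 C=1024/335 D=47616/32513 E=1305/793 F=2 G=1024/793] → run G
t=12: vr[A=3072/1991 C=1024/335 D=47616/32513 E=1305/793 F=2 G=1536/793] → run D
t=13: vr[A=3072/1991 C=1024/335 D=60928/32513 E=1305/793 F=2 G=1536/793] → run A
t=14: vr[A=4096/1991 C=1024/335 D=60928/32513 E=1305/793 F=2 G=1536/793] → run E
t=15: vr[A=4096/1991 C=1024/335 D=60928/32513 E=2098/793 F=2 G=1536/793] → run D
t=16: vr[A=4096/1991 C=1024/335 D=74240/32513 E=2098/793 F=2 G=1536/793] → run G
t=17: vr[A=4096/1991 C=1024/335 D=74240/32513 E=2098/793 F=2 G=2048/793] → run F
t=18: vr[A=4096/1991 C=1024/335 D=74240/32513 E=2098/793 F=3 G=2048/793] → run A
t=19: vr[A=5120/1991 C=1024/335 D=74240/32513 E=2098/793 F=3 G=2048/793] → run D
t=20: vr[A=5120/1991 C=1024/335 D=87552/32513 E=2098/793 F=3 G=2048/793] → run A
t=21: vr[A=6144/1991 C=1024/335 D=87552/32513 E=2098/793 F=3 G=2048/793] → run G
t=22: vr[A=6144/1991 C=1024/335 D=87552/32513 E=2098/793 F=3 G=2560/793] → run E
t=23: vr[A=6144/1991 C=1024/335 D=87552/32513 E=2891/793 F=3 G=2560/793] → run D
t=24: vr[A=6144/1991 C=1024/335 D=100864/32513 E=2891/793 F=3 G=2560/793] → run F
t=25: vr[A=6144/1991 C=1024/335 D=100864/32513 E=2891/793 F=4 G=2560/793] → run C
t=26: vr[A=6144/1991 C=2048/335 D=100864/32513 E=2891/793 F=4 G=2560/793] → run A
t=27: vr[C=2048/335 D=100864/32513 E=2891/793 F=4 G=2560/793] → run D
t=28: vr[C=2048/335 D=114176/32513 E=2891/793 F=4 G=2560/793] → run G
t=29: vr[C=2048/335 D=114176/32513 E=2891/793 F=4 G=3072/793] → run D
t=30: vr[C=2048/335 E=2891/793 F=4 G=3072/793] → run E
t=31: vr[C=2048/335 E=3684/793 F=4 G=3072/793] → run G
t=32: vr[C=2048/335 E=3684/793 F=4 G=3584/793] → run F
t=33: vr[C=2048/335 E=3684/793 F=5 G=3584/793] → run G
t=34: vr[C=2048/335 E=3684/793 F=5] → run E
t=35: vr[C=2048/335 F=5] → run F
t=36: vr[C=2048/335 F=6] → run F
t=37: vr[C=2048/335] → run C
t=38: vr[C=3072/335] → run C
t=39: vr[C=4096/335] → run C
t=40: (idle)
t=41: (idle)
t=42: (idle)
t=43: (idle)
t=44: (idle)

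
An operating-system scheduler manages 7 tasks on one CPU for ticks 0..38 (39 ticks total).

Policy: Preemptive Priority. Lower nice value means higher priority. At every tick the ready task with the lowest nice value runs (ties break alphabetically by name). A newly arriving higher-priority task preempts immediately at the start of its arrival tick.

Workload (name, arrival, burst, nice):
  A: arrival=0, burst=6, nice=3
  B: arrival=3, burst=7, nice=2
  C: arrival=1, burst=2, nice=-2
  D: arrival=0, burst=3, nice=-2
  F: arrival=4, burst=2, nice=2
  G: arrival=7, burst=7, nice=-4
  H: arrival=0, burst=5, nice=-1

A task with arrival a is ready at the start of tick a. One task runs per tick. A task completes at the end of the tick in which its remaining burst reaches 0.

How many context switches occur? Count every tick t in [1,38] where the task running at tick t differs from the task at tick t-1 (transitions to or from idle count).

t=0: ready={A,D,H} → run D
t=1: ready={A,C,D,H} → run C
t=2: ready={A,C,D,H} → run C
t=3: ready={A,B,D,H} → run D
t=4: ready={A,B,D,F,H} → run D
t=5: ready={A,B,F,H} → run H
t=6: ready={A,B,F,H} → run H
t=7: ready={A,B,F,G,H} → run G
t=8: ready={A,B,F,G,H} → run G
t=9: ready={A,B,F,G,H} → run G
t=10: ready={A,B,F,G,H} → run G
t=11: ready={A,B,F,G,H} → run G
t=12: ready={A,B,F,G,H} → run G
t=13: ready={A,B,F,G,H} → run G
t=14: ready={A,B,F,H} → run H
t=15: ready={A,B,F,H} → run H
t=16: ready={A,B,F,H} → run H
t=17: ready={A,B,F} → run B
t=18: ready={A,B,F} → run B
t=19: ready={A,B,F} → run B
t=20: ready={A,B,F} → run B
t=21: ready={A,B,F} → run B
t=22: ready={A,B,F} → run B
t=23: ready={A,B,F} → run B
t=24: ready={A,F} → run F
t=25: ready={A,F} → run F
t=26: ready={A} → run A
t=27: ready={A} → run A
t=28: ready={A} → run A
t=29: ready={A} → run A
t=30: ready={A} → run A
t=31: ready={A} → run A
t=32: (idle)
t=33: (idle)
t=34: (idle)
t=35: (idle)
t=36: (idle)
t=37: (idle)
t=38: (idle)

context switches = 9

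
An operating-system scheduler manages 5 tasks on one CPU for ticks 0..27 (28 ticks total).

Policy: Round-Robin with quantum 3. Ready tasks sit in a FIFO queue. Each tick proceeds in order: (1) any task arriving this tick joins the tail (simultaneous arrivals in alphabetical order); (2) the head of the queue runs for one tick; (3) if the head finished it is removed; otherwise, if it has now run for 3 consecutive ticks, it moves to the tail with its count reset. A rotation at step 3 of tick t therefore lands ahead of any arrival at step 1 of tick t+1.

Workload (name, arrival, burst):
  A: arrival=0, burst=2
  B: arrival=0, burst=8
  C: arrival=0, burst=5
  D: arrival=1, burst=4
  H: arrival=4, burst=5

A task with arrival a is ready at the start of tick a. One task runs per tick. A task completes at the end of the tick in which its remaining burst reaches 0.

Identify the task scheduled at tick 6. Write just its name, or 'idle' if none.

running at tick 6 = C

t=0: queue=[A,B,C] q_used=0 → run A
t=1: queue=[A,B,C,D] q_used=1 → run A
t=2: queue=[B,C,D] q_used=0 → run B
t=3: queue=[B,C,D] q_used=1 → run B
t=4: queue=[B,C,D,H] q_used=2 → run B
t=5: queue=[C,D,H,B] q_used=0 → run C
t=6: queue=[C,D,H,B] q_used=1 → run C
t=7: queue=[C,D,H,B] q_used=2 → run C
t=8: queue=[D,H,B,C] q_used=0 → run D
t=9: queue=[D,H,B,C] q_used=1 → run D
t=10: queue=[D,H,B,C] q_used=2 → run D
t=11: queue=[H,B,C,D] q_used=0 → run H
t=12: queue=[H,B,C,D] q_used=1 → run H
t=13: queue=[H,B,C,D] q_used=2 → run H
t=14: queue=[B,C,D,H] q_used=0 → run B
t=15: queue=[B,C,D,H] q_used=1 → run B
t=16: queue=[B,C,D,H] q_used=2 → run B
t=17: queue=[C,D,H,B] q_used=0 → run C
t=18: queue=[C,D,H,B] q_used=1 → run C
t=19: queue=[D,H,B] q_used=0 → run D
t=20: queue=[H,B] q_used=0 → run H
t=21: queue=[H,B] q_used=1 → run H
t=22: queue=[B] q_used=0 → run B
t=23: queue=[B] q_used=1 → run B
t=24: (idle)
t=25: (idle)
t=26: (idle)
t=27: (idle)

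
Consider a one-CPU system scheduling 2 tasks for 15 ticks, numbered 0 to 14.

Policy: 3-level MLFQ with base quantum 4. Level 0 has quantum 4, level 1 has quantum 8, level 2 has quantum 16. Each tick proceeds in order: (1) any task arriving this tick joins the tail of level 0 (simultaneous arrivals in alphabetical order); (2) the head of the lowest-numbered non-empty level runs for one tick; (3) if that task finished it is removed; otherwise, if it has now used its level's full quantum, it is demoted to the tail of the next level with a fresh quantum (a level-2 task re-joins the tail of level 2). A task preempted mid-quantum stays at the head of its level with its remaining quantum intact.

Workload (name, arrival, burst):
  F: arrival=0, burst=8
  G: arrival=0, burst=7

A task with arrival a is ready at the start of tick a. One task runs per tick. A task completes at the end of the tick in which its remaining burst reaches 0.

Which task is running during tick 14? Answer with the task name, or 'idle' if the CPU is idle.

t=0: L0/L1/L2 = FG/-/- → run F
t=1: L0/L1/L2 = FG/-/- → run F
t=2: L0/L1/L2 = FG/-/- → run F
t=3: L0/L1/L2 = FG/-/- → run F
t=4: L0/L1/L2 = G/F/- → run G
t=5: L0/L1/L2 = G/F/- → run G
t=6: L0/L1/L2 = G/F/- → run G
t=7: L0/L1/L2 = G/F/- → run G
t=8: L0/L1/L2 = -/FG/- → run F
t=9: L0/L1/L2 = -/FG/- → run F
t=10: L0/L1/L2 = -/FG/- → run F
t=11: L0/L1/L2 = -/FG/- → run F
t=12: L0/L1/L2 = -/G/- → run G
t=13: L0/L1/L2 = -/G/- → run G
t=14: L0/L1/L2 = -/G/- → run G

running at tick 14 = G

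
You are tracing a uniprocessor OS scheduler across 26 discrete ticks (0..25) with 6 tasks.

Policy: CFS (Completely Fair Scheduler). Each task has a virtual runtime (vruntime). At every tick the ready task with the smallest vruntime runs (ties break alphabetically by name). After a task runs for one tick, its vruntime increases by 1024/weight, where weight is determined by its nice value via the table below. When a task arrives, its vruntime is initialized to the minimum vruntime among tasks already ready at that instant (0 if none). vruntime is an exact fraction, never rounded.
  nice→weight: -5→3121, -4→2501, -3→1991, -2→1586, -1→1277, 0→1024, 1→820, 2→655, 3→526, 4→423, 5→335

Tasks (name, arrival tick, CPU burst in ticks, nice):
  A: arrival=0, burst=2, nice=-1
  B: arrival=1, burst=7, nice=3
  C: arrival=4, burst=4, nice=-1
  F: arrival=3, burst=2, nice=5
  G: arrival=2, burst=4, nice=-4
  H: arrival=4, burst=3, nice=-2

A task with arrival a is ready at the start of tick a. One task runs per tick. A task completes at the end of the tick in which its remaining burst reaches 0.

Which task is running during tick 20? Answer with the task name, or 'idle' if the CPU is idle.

t=0: vr[A=0] → run A
t=1: vr[A=1024/1277 B=1024/1277] → run A
t=2: vr[B=1024/1277 G=1024/1277] → run B
t=3: vr[B=923136/335851 F=1024/1277 G=1024/1277] → run F
t=4: vr[B=923136/335851 C=1024/1277 F=1650688/427795 G=1024/1277 H=1024/1277] → run C
t=5: vr[B=923136/335851 C=2048/1277 F=1650688/427795 G=1024/1277 H=1024/1277] → run G
t=6: vr[B=923136/335851 C=2048/1277 F=1650688/427795 G=3868672/3193777 H=1024/1277] → run H
t=7: vr[B=923136/335851 C=2048/1277 F=1650688/427795 G=3868672/3193777 H=1465856/1012661] → run G
t=8: vr[B=923136/335851 C=2048/1277 F=1650688/427795 G=5176320/3193777 H=1465856/1012661] → run H
t=9: vr[B=923136/335851 C=2048/1277 F=1650688/427795 G=5176320/3193777 H=2119680/1012661] → run C
t=10: vr[B=923136/335851 C=3072/1277 F=1650688/427795 G=5176320/3193777 H=2119680/1012661] → run G
t=11: vr[B=923136/335851 C=3072/1277 F=1650688/427795 G=6483968/3193777 H=2119680/1012661] → run G
t=12: vr[B=923136/335851 C=3072/1277 F=1650688/427795 H=2119680/1012661] → run H
t=13: vr[B=923136/335851 C=3072/1277 F=1650688/427795] → run C
t=14: vr[B=923136/335851 C=4096/1277 F=1650688/427795] → run B
t=15: vr[B=1576960/335851 C=4096/1277 F=1650688/427795] → run C
t=16: vr[B=1576960/335851 F=1650688/427795] → run F
t=17: vr[B=1576960/335851] → run B
t=18: vr[B=2230784/335851] → run B
t=19: vr[B=2884608/335851] → run B
t=20: vr[B=3538432/335851] → run B
t=21: vr[B=4192256/335851] → run B
t=22: (idle)
t=23: (idle)
t=24: (idle)
t=25: (idle)

running at tick 20 = B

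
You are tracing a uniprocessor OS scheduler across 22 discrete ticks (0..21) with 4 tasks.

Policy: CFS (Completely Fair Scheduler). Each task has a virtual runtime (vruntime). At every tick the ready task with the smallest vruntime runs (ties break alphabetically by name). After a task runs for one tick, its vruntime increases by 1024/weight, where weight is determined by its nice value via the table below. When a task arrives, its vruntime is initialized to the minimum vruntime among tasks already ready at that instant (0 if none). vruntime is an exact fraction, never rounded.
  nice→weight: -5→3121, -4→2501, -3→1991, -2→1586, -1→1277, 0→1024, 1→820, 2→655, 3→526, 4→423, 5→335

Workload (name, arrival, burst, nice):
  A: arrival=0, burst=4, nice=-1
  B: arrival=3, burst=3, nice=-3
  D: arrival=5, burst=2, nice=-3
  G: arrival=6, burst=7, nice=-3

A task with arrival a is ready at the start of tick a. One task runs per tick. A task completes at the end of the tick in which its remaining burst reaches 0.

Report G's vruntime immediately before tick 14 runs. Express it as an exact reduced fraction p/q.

t=0: vr[A=0] → run A
t=1: vr[A=1024/1277] → run A
t=2: vr[A=2048/1277] → run A
t=3: vr[A=3072/1277 B=3072/1277] → run A
t=4: vr[B=3072/1277] → run B
t=5: vr[B=7424000/2542507 D=7424000/2542507] → run B
t=6: vr[B=8731648/2542507 D=7424000/2542507 G=7424000/2542507] → run D
t=7: vr[B=8731648/2542507 D=8731648/2542507 G=7424000/2542507] → run G
t=8: vr[B=8731648/2542507 D=8731648/2542507 G=8731648/2542507] → run B
t=9: vr[D=8731648/2542507 G=8731648/2542507] → run D
t=10: vr[G=8731648/2542507] → run G
t=11: vr[G=10039296/2542507] → run G
t=12: vr[G=11346944/2542507] → run G
t=13: vr[G=12654592/2542507] → run G
t=14: vr[G=13962240/2542507] → run G
t=15: vr[G=15269888/2542507] → run G
t=16: (idle)
t=17: (idle)
t=18: (idle)
t=19: (idle)
t=20: (idle)
t=21: (idle)

vruntime(G, start of tick 14) = 13962240/2542507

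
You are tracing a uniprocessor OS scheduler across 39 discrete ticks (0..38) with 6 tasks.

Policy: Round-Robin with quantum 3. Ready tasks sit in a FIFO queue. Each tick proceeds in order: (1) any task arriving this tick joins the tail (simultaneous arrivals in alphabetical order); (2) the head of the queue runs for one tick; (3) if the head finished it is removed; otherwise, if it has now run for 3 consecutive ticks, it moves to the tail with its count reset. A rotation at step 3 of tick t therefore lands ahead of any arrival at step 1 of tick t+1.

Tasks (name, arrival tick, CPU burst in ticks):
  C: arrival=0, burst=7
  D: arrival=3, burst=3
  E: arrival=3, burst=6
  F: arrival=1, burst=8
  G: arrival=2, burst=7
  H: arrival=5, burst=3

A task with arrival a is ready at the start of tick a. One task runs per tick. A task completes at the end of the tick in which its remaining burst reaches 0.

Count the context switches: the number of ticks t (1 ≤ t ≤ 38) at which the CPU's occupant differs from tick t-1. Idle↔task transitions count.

context switches = 13

t=0: queue=[C] q_used=0 → run C
t=1: queue=[C,F] q_used=1 → run C
t=2: queue=[C,F,G] q_used=2 → run C
t=3: queue=[F,G,C,D,E] q_used=0 → run F
t=4: queue=[F,G,C,D,E] q_used=1 → run F
t=5: queue=[F,G,C,D,E,H] q_used=2 → run F
t=6: queue=[G,C,D,E,H,F] q_used=0 → run G
t=7: queue=[G,C,D,E,H,F] q_used=1 → run G
t=8: queue=[G,C,D,E,H,F] q_used=2 → run G
t=9: queue=[C,D,E,H,F,G] q_used=0 → run C
t=10: queue=[C,D,E,H,F,G] q_used=1 → run C
t=11: queue=[C,D,E,H,F,G] q_used=2 → run C
t=12: queue=[D,E,H,F,G,C] q_used=0 → run D
t=13: queue=[D,E,H,F,G,C] q_used=1 → run D
t=14: queue=[D,E,H,F,G,C] q_used=2 → run D
t=15: queue=[E,H,F,G,C] q_used=0 → run E
t=16: queue=[E,H,F,G,C] q_used=1 → run E
t=17: queue=[E,H,F,G,C] q_used=2 → run E
t=18: queue=[H,F,G,C,E] q_used=0 → run H
t=19: queue=[H,F,G,C,E] q_used=1 → run H
t=20: queue=[H,F,G,C,E] q_used=2 → run H
t=21: queue=[F,G,C,E] q_used=0 → run F
t=22: queue=[F,G,C,E] q_used=1 → run F
t=23: queue=[F,G,C,E] q_used=2 → run F
t=24: queue=[G,C,E,F] q_used=0 → run G
t=25: queue=[G,C,E,F] q_used=1 → run G
t=26: queue=[G,C,E,F] q_used=2 → run G
t=27: queue=[C,E,F,G] q_used=0 → run C
t=28: queue=[E,F,G] q_used=0 → run E
t=29: queue=[E,F,G] q_used=1 → run E
t=30: queue=[E,F,G] q_used=2 → run E
t=31: queue=[F,G] q_used=0 → run F
t=32: queue=[F,G] q_used=1 → run F
t=33: queue=[G] q_used=0 → run G
t=34: (idle)
t=35: (idle)
t=36: (idle)
t=37: (idle)
t=38: (idle)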